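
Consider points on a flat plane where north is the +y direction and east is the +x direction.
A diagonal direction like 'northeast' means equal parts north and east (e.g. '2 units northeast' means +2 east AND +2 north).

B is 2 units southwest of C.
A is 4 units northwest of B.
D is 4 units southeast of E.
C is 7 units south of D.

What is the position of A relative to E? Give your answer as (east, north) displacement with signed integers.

Place E at the origin (east=0, north=0).
  D is 4 units southeast of E: delta (east=+4, north=-4); D at (east=4, north=-4).
  C is 7 units south of D: delta (east=+0, north=-7); C at (east=4, north=-11).
  B is 2 units southwest of C: delta (east=-2, north=-2); B at (east=2, north=-13).
  A is 4 units northwest of B: delta (east=-4, north=+4); A at (east=-2, north=-9).
Therefore A relative to E: (east=-2, north=-9).

Answer: A is at (east=-2, north=-9) relative to E.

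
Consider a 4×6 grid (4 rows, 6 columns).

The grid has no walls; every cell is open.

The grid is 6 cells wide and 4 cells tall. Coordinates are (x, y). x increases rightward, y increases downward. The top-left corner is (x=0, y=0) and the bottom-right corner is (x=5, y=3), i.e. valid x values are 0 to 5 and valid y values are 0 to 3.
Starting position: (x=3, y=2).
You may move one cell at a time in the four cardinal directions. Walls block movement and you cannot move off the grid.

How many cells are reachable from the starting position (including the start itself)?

BFS flood-fill from (x=3, y=2):
  Distance 0: (x=3, y=2)
  Distance 1: (x=3, y=1), (x=2, y=2), (x=4, y=2), (x=3, y=3)
  Distance 2: (x=3, y=0), (x=2, y=1), (x=4, y=1), (x=1, y=2), (x=5, y=2), (x=2, y=3), (x=4, y=3)
  Distance 3: (x=2, y=0), (x=4, y=0), (x=1, y=1), (x=5, y=1), (x=0, y=2), (x=1, y=3), (x=5, y=3)
  Distance 4: (x=1, y=0), (x=5, y=0), (x=0, y=1), (x=0, y=3)
  Distance 5: (x=0, y=0)
Total reachable: 24 (grid has 24 open cells total)

Answer: Reachable cells: 24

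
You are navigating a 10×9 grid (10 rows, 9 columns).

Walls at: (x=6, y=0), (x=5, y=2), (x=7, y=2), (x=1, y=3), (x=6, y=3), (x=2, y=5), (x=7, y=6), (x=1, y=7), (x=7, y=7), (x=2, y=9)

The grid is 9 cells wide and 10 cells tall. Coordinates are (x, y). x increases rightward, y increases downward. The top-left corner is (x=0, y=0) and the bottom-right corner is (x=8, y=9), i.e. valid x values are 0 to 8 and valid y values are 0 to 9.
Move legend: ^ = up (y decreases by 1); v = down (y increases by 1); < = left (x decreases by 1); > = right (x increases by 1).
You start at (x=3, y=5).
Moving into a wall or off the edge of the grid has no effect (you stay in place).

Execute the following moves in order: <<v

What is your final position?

Start: (x=3, y=5)
  < (left): blocked, stay at (x=3, y=5)
  < (left): blocked, stay at (x=3, y=5)
  v (down): (x=3, y=5) -> (x=3, y=6)
Final: (x=3, y=6)

Answer: Final position: (x=3, y=6)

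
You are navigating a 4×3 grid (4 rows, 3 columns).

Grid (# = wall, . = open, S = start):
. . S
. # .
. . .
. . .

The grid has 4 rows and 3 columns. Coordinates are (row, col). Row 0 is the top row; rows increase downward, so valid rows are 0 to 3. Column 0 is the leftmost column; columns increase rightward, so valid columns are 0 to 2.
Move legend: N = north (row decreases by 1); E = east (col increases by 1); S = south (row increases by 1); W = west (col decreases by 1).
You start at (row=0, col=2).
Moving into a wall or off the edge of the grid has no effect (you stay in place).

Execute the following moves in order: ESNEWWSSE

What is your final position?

Start: (row=0, col=2)
  E (east): blocked, stay at (row=0, col=2)
  S (south): (row=0, col=2) -> (row=1, col=2)
  N (north): (row=1, col=2) -> (row=0, col=2)
  E (east): blocked, stay at (row=0, col=2)
  W (west): (row=0, col=2) -> (row=0, col=1)
  W (west): (row=0, col=1) -> (row=0, col=0)
  S (south): (row=0, col=0) -> (row=1, col=0)
  S (south): (row=1, col=0) -> (row=2, col=0)
  E (east): (row=2, col=0) -> (row=2, col=1)
Final: (row=2, col=1)

Answer: Final position: (row=2, col=1)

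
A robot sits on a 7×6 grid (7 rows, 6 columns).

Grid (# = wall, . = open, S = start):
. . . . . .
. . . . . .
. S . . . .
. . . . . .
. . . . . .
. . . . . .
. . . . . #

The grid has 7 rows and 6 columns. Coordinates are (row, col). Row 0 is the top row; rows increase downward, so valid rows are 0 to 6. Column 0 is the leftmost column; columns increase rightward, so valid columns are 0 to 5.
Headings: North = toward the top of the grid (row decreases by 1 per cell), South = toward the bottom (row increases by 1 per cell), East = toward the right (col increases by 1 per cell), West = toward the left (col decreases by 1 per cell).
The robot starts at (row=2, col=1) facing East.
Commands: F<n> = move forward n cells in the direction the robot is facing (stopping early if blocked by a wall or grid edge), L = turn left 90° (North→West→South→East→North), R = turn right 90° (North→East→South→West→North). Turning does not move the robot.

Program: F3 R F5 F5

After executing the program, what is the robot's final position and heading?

Answer: Final position: (row=6, col=4), facing South

Derivation:
Start: (row=2, col=1), facing East
  F3: move forward 3, now at (row=2, col=4)
  R: turn right, now facing South
  F5: move forward 4/5 (blocked), now at (row=6, col=4)
  F5: move forward 0/5 (blocked), now at (row=6, col=4)
Final: (row=6, col=4), facing South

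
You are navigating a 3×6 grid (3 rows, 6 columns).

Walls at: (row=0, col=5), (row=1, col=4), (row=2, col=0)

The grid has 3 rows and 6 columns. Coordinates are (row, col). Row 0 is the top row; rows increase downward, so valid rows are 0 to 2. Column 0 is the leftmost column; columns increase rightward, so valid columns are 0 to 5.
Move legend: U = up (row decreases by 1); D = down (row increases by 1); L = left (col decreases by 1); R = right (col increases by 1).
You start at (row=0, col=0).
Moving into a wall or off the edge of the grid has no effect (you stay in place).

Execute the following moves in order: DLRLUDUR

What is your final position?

Answer: Final position: (row=0, col=1)

Derivation:
Start: (row=0, col=0)
  D (down): (row=0, col=0) -> (row=1, col=0)
  L (left): blocked, stay at (row=1, col=0)
  R (right): (row=1, col=0) -> (row=1, col=1)
  L (left): (row=1, col=1) -> (row=1, col=0)
  U (up): (row=1, col=0) -> (row=0, col=0)
  D (down): (row=0, col=0) -> (row=1, col=0)
  U (up): (row=1, col=0) -> (row=0, col=0)
  R (right): (row=0, col=0) -> (row=0, col=1)
Final: (row=0, col=1)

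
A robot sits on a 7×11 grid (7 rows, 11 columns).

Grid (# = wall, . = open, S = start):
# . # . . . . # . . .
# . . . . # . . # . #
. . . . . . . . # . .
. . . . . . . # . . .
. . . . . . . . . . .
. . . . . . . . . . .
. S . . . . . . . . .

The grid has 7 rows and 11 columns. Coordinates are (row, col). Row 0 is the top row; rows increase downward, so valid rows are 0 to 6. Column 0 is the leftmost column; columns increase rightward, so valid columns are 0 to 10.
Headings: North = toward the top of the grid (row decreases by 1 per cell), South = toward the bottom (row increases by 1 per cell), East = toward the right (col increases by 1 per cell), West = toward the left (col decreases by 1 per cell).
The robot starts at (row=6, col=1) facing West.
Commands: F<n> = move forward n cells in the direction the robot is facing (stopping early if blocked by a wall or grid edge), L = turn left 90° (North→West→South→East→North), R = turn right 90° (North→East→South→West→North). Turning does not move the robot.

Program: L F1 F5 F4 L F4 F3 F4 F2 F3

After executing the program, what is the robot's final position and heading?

Answer: Final position: (row=6, col=10), facing East

Derivation:
Start: (row=6, col=1), facing West
  L: turn left, now facing South
  F1: move forward 0/1 (blocked), now at (row=6, col=1)
  F5: move forward 0/5 (blocked), now at (row=6, col=1)
  F4: move forward 0/4 (blocked), now at (row=6, col=1)
  L: turn left, now facing East
  F4: move forward 4, now at (row=6, col=5)
  F3: move forward 3, now at (row=6, col=8)
  F4: move forward 2/4 (blocked), now at (row=6, col=10)
  F2: move forward 0/2 (blocked), now at (row=6, col=10)
  F3: move forward 0/3 (blocked), now at (row=6, col=10)
Final: (row=6, col=10), facing East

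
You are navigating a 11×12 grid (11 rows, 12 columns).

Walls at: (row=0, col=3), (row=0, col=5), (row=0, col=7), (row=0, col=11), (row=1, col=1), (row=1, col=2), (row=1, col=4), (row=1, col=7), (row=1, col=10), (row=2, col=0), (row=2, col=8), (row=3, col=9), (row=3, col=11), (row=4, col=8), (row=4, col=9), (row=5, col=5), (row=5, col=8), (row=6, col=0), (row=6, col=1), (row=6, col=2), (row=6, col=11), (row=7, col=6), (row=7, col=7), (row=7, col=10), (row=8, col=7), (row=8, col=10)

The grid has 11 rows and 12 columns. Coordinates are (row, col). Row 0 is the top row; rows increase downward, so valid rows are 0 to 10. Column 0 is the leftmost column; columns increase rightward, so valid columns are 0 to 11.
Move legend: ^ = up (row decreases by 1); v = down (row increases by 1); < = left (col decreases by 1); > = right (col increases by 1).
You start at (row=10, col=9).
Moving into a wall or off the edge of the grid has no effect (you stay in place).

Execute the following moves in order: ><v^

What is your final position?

Start: (row=10, col=9)
  > (right): (row=10, col=9) -> (row=10, col=10)
  < (left): (row=10, col=10) -> (row=10, col=9)
  v (down): blocked, stay at (row=10, col=9)
  ^ (up): (row=10, col=9) -> (row=9, col=9)
Final: (row=9, col=9)

Answer: Final position: (row=9, col=9)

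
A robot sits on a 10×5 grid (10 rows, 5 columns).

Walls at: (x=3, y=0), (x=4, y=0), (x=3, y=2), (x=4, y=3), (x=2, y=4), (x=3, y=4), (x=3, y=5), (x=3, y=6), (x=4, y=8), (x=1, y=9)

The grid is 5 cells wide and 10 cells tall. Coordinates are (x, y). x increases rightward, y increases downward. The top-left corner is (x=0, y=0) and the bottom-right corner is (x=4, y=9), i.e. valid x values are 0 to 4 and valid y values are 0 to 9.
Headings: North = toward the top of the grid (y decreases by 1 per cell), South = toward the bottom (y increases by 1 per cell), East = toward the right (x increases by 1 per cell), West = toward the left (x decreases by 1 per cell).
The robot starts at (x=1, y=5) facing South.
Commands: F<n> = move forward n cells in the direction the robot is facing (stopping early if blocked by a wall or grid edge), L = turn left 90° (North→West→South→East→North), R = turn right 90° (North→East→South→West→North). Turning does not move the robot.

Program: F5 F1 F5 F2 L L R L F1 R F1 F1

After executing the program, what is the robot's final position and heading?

Start: (x=1, y=5), facing South
  F5: move forward 3/5 (blocked), now at (x=1, y=8)
  F1: move forward 0/1 (blocked), now at (x=1, y=8)
  F5: move forward 0/5 (blocked), now at (x=1, y=8)
  F2: move forward 0/2 (blocked), now at (x=1, y=8)
  L: turn left, now facing East
  L: turn left, now facing North
  R: turn right, now facing East
  L: turn left, now facing North
  F1: move forward 1, now at (x=1, y=7)
  R: turn right, now facing East
  F1: move forward 1, now at (x=2, y=7)
  F1: move forward 1, now at (x=3, y=7)
Final: (x=3, y=7), facing East

Answer: Final position: (x=3, y=7), facing East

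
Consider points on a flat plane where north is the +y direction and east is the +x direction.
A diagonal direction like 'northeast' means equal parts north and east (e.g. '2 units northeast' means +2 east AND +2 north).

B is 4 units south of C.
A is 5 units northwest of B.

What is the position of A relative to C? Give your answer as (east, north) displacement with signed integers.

Place C at the origin (east=0, north=0).
  B is 4 units south of C: delta (east=+0, north=-4); B at (east=0, north=-4).
  A is 5 units northwest of B: delta (east=-5, north=+5); A at (east=-5, north=1).
Therefore A relative to C: (east=-5, north=1).

Answer: A is at (east=-5, north=1) relative to C.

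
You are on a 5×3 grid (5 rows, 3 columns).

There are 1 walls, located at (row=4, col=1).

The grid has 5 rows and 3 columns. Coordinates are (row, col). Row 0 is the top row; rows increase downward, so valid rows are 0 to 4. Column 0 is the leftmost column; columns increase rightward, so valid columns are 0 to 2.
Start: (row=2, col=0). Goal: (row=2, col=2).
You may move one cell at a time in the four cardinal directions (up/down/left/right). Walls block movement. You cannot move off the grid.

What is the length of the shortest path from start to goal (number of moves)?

BFS from (row=2, col=0) until reaching (row=2, col=2):
  Distance 0: (row=2, col=0)
  Distance 1: (row=1, col=0), (row=2, col=1), (row=3, col=0)
  Distance 2: (row=0, col=0), (row=1, col=1), (row=2, col=2), (row=3, col=1), (row=4, col=0)  <- goal reached here
One shortest path (2 moves): (row=2, col=0) -> (row=2, col=1) -> (row=2, col=2)

Answer: Shortest path length: 2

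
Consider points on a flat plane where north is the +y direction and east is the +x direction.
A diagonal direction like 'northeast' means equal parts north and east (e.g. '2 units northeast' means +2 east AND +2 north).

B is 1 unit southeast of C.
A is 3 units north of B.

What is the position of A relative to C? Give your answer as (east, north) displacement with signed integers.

Place C at the origin (east=0, north=0).
  B is 1 unit southeast of C: delta (east=+1, north=-1); B at (east=1, north=-1).
  A is 3 units north of B: delta (east=+0, north=+3); A at (east=1, north=2).
Therefore A relative to C: (east=1, north=2).

Answer: A is at (east=1, north=2) relative to C.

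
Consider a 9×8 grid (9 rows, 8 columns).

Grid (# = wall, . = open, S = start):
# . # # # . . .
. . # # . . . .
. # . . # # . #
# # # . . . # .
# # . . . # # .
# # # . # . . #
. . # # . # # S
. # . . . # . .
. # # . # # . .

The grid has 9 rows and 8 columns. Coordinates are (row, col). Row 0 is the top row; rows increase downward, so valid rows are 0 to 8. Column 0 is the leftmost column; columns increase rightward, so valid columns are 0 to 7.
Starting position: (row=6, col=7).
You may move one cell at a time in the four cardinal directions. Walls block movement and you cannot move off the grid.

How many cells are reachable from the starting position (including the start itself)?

Answer: Reachable cells: 5

Derivation:
BFS flood-fill from (row=6, col=7):
  Distance 0: (row=6, col=7)
  Distance 1: (row=7, col=7)
  Distance 2: (row=7, col=6), (row=8, col=7)
  Distance 3: (row=8, col=6)
Total reachable: 5 (grid has 39 open cells total)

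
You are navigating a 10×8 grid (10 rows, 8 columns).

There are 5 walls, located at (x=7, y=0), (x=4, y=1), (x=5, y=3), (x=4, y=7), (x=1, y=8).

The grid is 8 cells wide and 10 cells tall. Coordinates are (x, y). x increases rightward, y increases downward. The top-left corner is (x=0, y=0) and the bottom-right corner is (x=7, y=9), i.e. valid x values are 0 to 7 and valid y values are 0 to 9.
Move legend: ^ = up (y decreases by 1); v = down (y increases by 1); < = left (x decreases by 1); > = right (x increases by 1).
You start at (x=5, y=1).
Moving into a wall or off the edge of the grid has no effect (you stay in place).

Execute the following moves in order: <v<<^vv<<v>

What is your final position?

Start: (x=5, y=1)
  < (left): blocked, stay at (x=5, y=1)
  v (down): (x=5, y=1) -> (x=5, y=2)
  < (left): (x=5, y=2) -> (x=4, y=2)
  < (left): (x=4, y=2) -> (x=3, y=2)
  ^ (up): (x=3, y=2) -> (x=3, y=1)
  v (down): (x=3, y=1) -> (x=3, y=2)
  v (down): (x=3, y=2) -> (x=3, y=3)
  < (left): (x=3, y=3) -> (x=2, y=3)
  < (left): (x=2, y=3) -> (x=1, y=3)
  v (down): (x=1, y=3) -> (x=1, y=4)
  > (right): (x=1, y=4) -> (x=2, y=4)
Final: (x=2, y=4)

Answer: Final position: (x=2, y=4)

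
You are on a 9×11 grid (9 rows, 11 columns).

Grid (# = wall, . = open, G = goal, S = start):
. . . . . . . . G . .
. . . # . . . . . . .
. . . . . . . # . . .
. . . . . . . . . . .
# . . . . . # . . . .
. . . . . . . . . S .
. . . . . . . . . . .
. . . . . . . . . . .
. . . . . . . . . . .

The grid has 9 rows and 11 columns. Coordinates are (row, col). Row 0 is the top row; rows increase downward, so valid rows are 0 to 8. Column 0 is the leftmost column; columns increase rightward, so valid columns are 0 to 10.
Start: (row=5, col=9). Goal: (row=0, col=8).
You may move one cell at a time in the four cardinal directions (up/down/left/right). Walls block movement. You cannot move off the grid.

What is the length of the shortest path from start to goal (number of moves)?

BFS from (row=5, col=9) until reaching (row=0, col=8):
  Distance 0: (row=5, col=9)
  Distance 1: (row=4, col=9), (row=5, col=8), (row=5, col=10), (row=6, col=9)
  Distance 2: (row=3, col=9), (row=4, col=8), (row=4, col=10), (row=5, col=7), (row=6, col=8), (row=6, col=10), (row=7, col=9)
  Distance 3: (row=2, col=9), (row=3, col=8), (row=3, col=10), (row=4, col=7), (row=5, col=6), (row=6, col=7), (row=7, col=8), (row=7, col=10), (row=8, col=9)
  Distance 4: (row=1, col=9), (row=2, col=8), (row=2, col=10), (row=3, col=7), (row=5, col=5), (row=6, col=6), (row=7, col=7), (row=8, col=8), (row=8, col=10)
  Distance 5: (row=0, col=9), (row=1, col=8), (row=1, col=10), (row=3, col=6), (row=4, col=5), (row=5, col=4), (row=6, col=5), (row=7, col=6), (row=8, col=7)
  Distance 6: (row=0, col=8), (row=0, col=10), (row=1, col=7), (row=2, col=6), (row=3, col=5), (row=4, col=4), (row=5, col=3), (row=6, col=4), (row=7, col=5), (row=8, col=6)  <- goal reached here
One shortest path (6 moves): (row=5, col=9) -> (row=5, col=8) -> (row=4, col=8) -> (row=3, col=8) -> (row=2, col=8) -> (row=1, col=8) -> (row=0, col=8)

Answer: Shortest path length: 6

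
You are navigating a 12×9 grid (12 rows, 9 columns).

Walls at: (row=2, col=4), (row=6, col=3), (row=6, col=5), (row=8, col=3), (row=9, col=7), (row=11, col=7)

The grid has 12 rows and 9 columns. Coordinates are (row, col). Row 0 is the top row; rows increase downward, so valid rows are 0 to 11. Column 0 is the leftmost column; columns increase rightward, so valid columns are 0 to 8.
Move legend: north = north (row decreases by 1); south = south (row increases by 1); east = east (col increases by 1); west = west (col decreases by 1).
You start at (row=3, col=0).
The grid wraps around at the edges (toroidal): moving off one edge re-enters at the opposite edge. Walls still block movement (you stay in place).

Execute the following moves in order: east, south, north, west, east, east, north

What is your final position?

Answer: Final position: (row=2, col=2)

Derivation:
Start: (row=3, col=0)
  east (east): (row=3, col=0) -> (row=3, col=1)
  south (south): (row=3, col=1) -> (row=4, col=1)
  north (north): (row=4, col=1) -> (row=3, col=1)
  west (west): (row=3, col=1) -> (row=3, col=0)
  east (east): (row=3, col=0) -> (row=3, col=1)
  east (east): (row=3, col=1) -> (row=3, col=2)
  north (north): (row=3, col=2) -> (row=2, col=2)
Final: (row=2, col=2)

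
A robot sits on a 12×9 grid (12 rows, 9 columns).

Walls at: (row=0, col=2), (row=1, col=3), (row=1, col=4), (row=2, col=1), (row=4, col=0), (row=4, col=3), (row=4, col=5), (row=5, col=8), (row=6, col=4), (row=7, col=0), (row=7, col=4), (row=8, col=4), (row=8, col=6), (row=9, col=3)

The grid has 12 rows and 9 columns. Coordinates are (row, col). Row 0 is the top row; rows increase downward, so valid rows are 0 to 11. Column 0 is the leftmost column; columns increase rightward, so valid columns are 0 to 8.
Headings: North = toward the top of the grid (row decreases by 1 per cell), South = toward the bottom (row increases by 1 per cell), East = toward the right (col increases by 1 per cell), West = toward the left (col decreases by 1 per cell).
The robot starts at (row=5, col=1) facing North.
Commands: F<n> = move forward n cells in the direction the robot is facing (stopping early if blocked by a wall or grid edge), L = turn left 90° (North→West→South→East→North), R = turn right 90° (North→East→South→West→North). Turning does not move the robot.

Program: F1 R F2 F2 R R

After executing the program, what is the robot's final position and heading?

Start: (row=5, col=1), facing North
  F1: move forward 1, now at (row=4, col=1)
  R: turn right, now facing East
  F2: move forward 1/2 (blocked), now at (row=4, col=2)
  F2: move forward 0/2 (blocked), now at (row=4, col=2)
  R: turn right, now facing South
  R: turn right, now facing West
Final: (row=4, col=2), facing West

Answer: Final position: (row=4, col=2), facing West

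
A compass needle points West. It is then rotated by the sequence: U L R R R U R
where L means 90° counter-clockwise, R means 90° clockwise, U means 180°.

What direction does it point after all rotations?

Answer: Final heading: South

Derivation:
Start: West
  U (U-turn (180°)) -> East
  L (left (90° counter-clockwise)) -> North
  R (right (90° clockwise)) -> East
  R (right (90° clockwise)) -> South
  R (right (90° clockwise)) -> West
  U (U-turn (180°)) -> East
  R (right (90° clockwise)) -> South
Final: South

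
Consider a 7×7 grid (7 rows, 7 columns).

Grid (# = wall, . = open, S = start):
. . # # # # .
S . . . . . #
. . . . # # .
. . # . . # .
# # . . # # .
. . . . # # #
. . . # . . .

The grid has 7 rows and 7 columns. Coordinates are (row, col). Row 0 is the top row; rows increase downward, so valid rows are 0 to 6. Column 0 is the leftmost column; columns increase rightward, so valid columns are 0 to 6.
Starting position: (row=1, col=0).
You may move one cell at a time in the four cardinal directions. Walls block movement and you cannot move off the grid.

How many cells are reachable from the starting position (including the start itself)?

Answer: Reachable cells: 25

Derivation:
BFS flood-fill from (row=1, col=0):
  Distance 0: (row=1, col=0)
  Distance 1: (row=0, col=0), (row=1, col=1), (row=2, col=0)
  Distance 2: (row=0, col=1), (row=1, col=2), (row=2, col=1), (row=3, col=0)
  Distance 3: (row=1, col=3), (row=2, col=2), (row=3, col=1)
  Distance 4: (row=1, col=4), (row=2, col=3)
  Distance 5: (row=1, col=5), (row=3, col=3)
  Distance 6: (row=3, col=4), (row=4, col=3)
  Distance 7: (row=4, col=2), (row=5, col=3)
  Distance 8: (row=5, col=2)
  Distance 9: (row=5, col=1), (row=6, col=2)
  Distance 10: (row=5, col=0), (row=6, col=1)
  Distance 11: (row=6, col=0)
Total reachable: 25 (grid has 32 open cells total)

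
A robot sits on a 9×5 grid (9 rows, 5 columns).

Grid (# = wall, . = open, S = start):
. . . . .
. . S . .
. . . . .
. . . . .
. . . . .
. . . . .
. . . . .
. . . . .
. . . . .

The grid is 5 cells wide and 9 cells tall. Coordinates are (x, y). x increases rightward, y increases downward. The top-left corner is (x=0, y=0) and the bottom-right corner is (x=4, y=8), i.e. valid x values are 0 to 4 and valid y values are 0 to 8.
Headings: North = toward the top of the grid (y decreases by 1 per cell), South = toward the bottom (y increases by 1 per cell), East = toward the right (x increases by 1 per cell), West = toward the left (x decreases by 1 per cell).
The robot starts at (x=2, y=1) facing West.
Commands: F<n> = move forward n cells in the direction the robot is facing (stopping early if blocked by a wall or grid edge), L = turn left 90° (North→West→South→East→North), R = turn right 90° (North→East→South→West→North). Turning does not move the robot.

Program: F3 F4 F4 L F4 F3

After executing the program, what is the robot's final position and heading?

Answer: Final position: (x=0, y=8), facing South

Derivation:
Start: (x=2, y=1), facing West
  F3: move forward 2/3 (blocked), now at (x=0, y=1)
  F4: move forward 0/4 (blocked), now at (x=0, y=1)
  F4: move forward 0/4 (blocked), now at (x=0, y=1)
  L: turn left, now facing South
  F4: move forward 4, now at (x=0, y=5)
  F3: move forward 3, now at (x=0, y=8)
Final: (x=0, y=8), facing South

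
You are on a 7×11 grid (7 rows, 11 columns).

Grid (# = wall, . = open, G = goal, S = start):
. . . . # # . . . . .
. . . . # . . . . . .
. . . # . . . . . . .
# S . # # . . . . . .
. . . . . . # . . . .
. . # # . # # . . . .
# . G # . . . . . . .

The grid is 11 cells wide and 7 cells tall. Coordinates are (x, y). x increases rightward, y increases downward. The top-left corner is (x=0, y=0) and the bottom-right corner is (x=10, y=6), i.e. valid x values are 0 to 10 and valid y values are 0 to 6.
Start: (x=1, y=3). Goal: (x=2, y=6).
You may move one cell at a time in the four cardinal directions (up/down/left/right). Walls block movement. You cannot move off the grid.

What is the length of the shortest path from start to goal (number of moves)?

Answer: Shortest path length: 4

Derivation:
BFS from (x=1, y=3) until reaching (x=2, y=6):
  Distance 0: (x=1, y=3)
  Distance 1: (x=1, y=2), (x=2, y=3), (x=1, y=4)
  Distance 2: (x=1, y=1), (x=0, y=2), (x=2, y=2), (x=0, y=4), (x=2, y=4), (x=1, y=5)
  Distance 3: (x=1, y=0), (x=0, y=1), (x=2, y=1), (x=3, y=4), (x=0, y=5), (x=1, y=6)
  Distance 4: (x=0, y=0), (x=2, y=0), (x=3, y=1), (x=4, y=4), (x=2, y=6)  <- goal reached here
One shortest path (4 moves): (x=1, y=3) -> (x=1, y=4) -> (x=1, y=5) -> (x=1, y=6) -> (x=2, y=6)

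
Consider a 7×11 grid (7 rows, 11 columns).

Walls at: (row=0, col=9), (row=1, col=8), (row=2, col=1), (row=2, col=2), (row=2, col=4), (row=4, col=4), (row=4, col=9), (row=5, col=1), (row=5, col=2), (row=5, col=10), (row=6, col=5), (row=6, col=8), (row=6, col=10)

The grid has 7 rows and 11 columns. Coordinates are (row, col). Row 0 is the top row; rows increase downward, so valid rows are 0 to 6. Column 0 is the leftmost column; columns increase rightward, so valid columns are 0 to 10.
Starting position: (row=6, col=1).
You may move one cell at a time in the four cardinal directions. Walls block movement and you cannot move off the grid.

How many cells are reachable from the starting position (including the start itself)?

Answer: Reachable cells: 64

Derivation:
BFS flood-fill from (row=6, col=1):
  Distance 0: (row=6, col=1)
  Distance 1: (row=6, col=0), (row=6, col=2)
  Distance 2: (row=5, col=0), (row=6, col=3)
  Distance 3: (row=4, col=0), (row=5, col=3), (row=6, col=4)
  Distance 4: (row=3, col=0), (row=4, col=1), (row=4, col=3), (row=5, col=4)
  Distance 5: (row=2, col=0), (row=3, col=1), (row=3, col=3), (row=4, col=2), (row=5, col=5)
  Distance 6: (row=1, col=0), (row=2, col=3), (row=3, col=2), (row=3, col=4), (row=4, col=5), (row=5, col=6)
  Distance 7: (row=0, col=0), (row=1, col=1), (row=1, col=3), (row=3, col=5), (row=4, col=6), (row=5, col=7), (row=6, col=6)
  Distance 8: (row=0, col=1), (row=0, col=3), (row=1, col=2), (row=1, col=4), (row=2, col=5), (row=3, col=6), (row=4, col=7), (row=5, col=8), (row=6, col=7)
  Distance 9: (row=0, col=2), (row=0, col=4), (row=1, col=5), (row=2, col=6), (row=3, col=7), (row=4, col=8), (row=5, col=9)
  Distance 10: (row=0, col=5), (row=1, col=6), (row=2, col=7), (row=3, col=8), (row=6, col=9)
  Distance 11: (row=0, col=6), (row=1, col=7), (row=2, col=8), (row=3, col=9)
  Distance 12: (row=0, col=7), (row=2, col=9), (row=3, col=10)
  Distance 13: (row=0, col=8), (row=1, col=9), (row=2, col=10), (row=4, col=10)
  Distance 14: (row=1, col=10)
  Distance 15: (row=0, col=10)
Total reachable: 64 (grid has 64 open cells total)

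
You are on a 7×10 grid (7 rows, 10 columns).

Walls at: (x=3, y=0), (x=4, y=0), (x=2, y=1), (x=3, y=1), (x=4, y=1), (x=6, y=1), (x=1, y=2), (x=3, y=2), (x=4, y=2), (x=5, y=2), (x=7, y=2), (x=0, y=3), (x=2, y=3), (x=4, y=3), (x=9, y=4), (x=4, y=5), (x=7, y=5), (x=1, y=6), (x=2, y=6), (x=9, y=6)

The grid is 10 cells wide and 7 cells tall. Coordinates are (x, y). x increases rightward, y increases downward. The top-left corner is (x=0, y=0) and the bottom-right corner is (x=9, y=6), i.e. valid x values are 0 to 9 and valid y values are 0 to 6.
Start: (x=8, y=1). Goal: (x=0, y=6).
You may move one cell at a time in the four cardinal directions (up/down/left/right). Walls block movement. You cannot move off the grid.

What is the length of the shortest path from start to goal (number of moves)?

BFS from (x=8, y=1) until reaching (x=0, y=6):
  Distance 0: (x=8, y=1)
  Distance 1: (x=8, y=0), (x=7, y=1), (x=9, y=1), (x=8, y=2)
  Distance 2: (x=7, y=0), (x=9, y=0), (x=9, y=2), (x=8, y=3)
  Distance 3: (x=6, y=0), (x=7, y=3), (x=9, y=3), (x=8, y=4)
  Distance 4: (x=5, y=0), (x=6, y=3), (x=7, y=4), (x=8, y=5)
  Distance 5: (x=5, y=1), (x=6, y=2), (x=5, y=3), (x=6, y=4), (x=9, y=5), (x=8, y=6)
  Distance 6: (x=5, y=4), (x=6, y=5), (x=7, y=6)
  Distance 7: (x=4, y=4), (x=5, y=5), (x=6, y=6)
  Distance 8: (x=3, y=4), (x=5, y=6)
  Distance 9: (x=3, y=3), (x=2, y=4), (x=3, y=5), (x=4, y=6)
  Distance 10: (x=1, y=4), (x=2, y=5), (x=3, y=6)
  Distance 11: (x=1, y=3), (x=0, y=4), (x=1, y=5)
  Distance 12: (x=0, y=5)
  Distance 13: (x=0, y=6)  <- goal reached here
One shortest path (13 moves): (x=8, y=1) -> (x=8, y=2) -> (x=8, y=3) -> (x=7, y=3) -> (x=6, y=3) -> (x=5, y=3) -> (x=5, y=4) -> (x=4, y=4) -> (x=3, y=4) -> (x=2, y=4) -> (x=1, y=4) -> (x=0, y=4) -> (x=0, y=5) -> (x=0, y=6)

Answer: Shortest path length: 13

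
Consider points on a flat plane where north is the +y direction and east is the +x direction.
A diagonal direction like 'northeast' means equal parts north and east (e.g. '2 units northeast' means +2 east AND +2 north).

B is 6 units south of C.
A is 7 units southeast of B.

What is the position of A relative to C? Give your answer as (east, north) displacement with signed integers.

Answer: A is at (east=7, north=-13) relative to C.

Derivation:
Place C at the origin (east=0, north=0).
  B is 6 units south of C: delta (east=+0, north=-6); B at (east=0, north=-6).
  A is 7 units southeast of B: delta (east=+7, north=-7); A at (east=7, north=-13).
Therefore A relative to C: (east=7, north=-13).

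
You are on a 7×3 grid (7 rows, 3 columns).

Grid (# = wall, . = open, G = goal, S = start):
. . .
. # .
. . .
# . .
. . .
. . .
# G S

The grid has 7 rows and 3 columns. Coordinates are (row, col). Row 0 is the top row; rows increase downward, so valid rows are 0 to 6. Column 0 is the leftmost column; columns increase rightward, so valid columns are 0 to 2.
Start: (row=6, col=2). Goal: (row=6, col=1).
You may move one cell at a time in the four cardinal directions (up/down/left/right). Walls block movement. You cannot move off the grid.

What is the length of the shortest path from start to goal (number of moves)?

BFS from (row=6, col=2) until reaching (row=6, col=1):
  Distance 0: (row=6, col=2)
  Distance 1: (row=5, col=2), (row=6, col=1)  <- goal reached here
One shortest path (1 moves): (row=6, col=2) -> (row=6, col=1)

Answer: Shortest path length: 1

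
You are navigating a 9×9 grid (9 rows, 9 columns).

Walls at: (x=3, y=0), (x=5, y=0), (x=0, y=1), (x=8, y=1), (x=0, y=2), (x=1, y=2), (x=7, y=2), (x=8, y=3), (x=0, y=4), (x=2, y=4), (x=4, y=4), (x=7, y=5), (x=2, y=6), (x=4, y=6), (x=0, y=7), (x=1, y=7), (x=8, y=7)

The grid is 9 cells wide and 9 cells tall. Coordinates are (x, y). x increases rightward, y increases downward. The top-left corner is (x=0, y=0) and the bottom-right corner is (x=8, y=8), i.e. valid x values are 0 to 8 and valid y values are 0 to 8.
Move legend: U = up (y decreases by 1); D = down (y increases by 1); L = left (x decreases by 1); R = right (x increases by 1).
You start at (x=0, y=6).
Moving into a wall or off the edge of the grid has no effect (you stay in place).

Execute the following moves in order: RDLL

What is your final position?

Start: (x=0, y=6)
  R (right): (x=0, y=6) -> (x=1, y=6)
  D (down): blocked, stay at (x=1, y=6)
  L (left): (x=1, y=6) -> (x=0, y=6)
  L (left): blocked, stay at (x=0, y=6)
Final: (x=0, y=6)

Answer: Final position: (x=0, y=6)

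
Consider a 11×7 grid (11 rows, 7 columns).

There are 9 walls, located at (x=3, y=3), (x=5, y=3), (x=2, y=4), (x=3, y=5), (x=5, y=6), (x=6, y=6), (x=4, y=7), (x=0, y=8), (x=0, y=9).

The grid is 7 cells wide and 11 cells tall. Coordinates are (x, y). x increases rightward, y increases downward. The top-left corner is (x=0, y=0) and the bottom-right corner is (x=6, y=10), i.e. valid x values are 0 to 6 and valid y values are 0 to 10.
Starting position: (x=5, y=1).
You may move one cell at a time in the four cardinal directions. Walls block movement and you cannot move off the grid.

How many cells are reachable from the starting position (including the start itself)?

Answer: Reachable cells: 68

Derivation:
BFS flood-fill from (x=5, y=1):
  Distance 0: (x=5, y=1)
  Distance 1: (x=5, y=0), (x=4, y=1), (x=6, y=1), (x=5, y=2)
  Distance 2: (x=4, y=0), (x=6, y=0), (x=3, y=1), (x=4, y=2), (x=6, y=2)
  Distance 3: (x=3, y=0), (x=2, y=1), (x=3, y=2), (x=4, y=3), (x=6, y=3)
  Distance 4: (x=2, y=0), (x=1, y=1), (x=2, y=2), (x=4, y=4), (x=6, y=4)
  Distance 5: (x=1, y=0), (x=0, y=1), (x=1, y=2), (x=2, y=3), (x=3, y=4), (x=5, y=4), (x=4, y=5), (x=6, y=5)
  Distance 6: (x=0, y=0), (x=0, y=2), (x=1, y=3), (x=5, y=5), (x=4, y=6)
  Distance 7: (x=0, y=3), (x=1, y=4), (x=3, y=6)
  Distance 8: (x=0, y=4), (x=1, y=5), (x=2, y=6), (x=3, y=7)
  Distance 9: (x=0, y=5), (x=2, y=5), (x=1, y=6), (x=2, y=7), (x=3, y=8)
  Distance 10: (x=0, y=6), (x=1, y=7), (x=2, y=8), (x=4, y=8), (x=3, y=9)
  Distance 11: (x=0, y=7), (x=1, y=8), (x=5, y=8), (x=2, y=9), (x=4, y=9), (x=3, y=10)
  Distance 12: (x=5, y=7), (x=6, y=8), (x=1, y=9), (x=5, y=9), (x=2, y=10), (x=4, y=10)
  Distance 13: (x=6, y=7), (x=6, y=9), (x=1, y=10), (x=5, y=10)
  Distance 14: (x=0, y=10), (x=6, y=10)
Total reachable: 68 (grid has 68 open cells total)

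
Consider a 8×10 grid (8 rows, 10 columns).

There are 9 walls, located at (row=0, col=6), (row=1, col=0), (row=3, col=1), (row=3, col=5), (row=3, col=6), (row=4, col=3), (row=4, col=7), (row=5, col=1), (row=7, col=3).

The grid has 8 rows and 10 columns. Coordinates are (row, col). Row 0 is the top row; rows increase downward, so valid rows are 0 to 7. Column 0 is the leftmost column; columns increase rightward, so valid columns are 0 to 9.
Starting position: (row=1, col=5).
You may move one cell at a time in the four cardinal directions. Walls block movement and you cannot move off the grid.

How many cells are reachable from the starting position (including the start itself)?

Answer: Reachable cells: 71

Derivation:
BFS flood-fill from (row=1, col=5):
  Distance 0: (row=1, col=5)
  Distance 1: (row=0, col=5), (row=1, col=4), (row=1, col=6), (row=2, col=5)
  Distance 2: (row=0, col=4), (row=1, col=3), (row=1, col=7), (row=2, col=4), (row=2, col=6)
  Distance 3: (row=0, col=3), (row=0, col=7), (row=1, col=2), (row=1, col=8), (row=2, col=3), (row=2, col=7), (row=3, col=4)
  Distance 4: (row=0, col=2), (row=0, col=8), (row=1, col=1), (row=1, col=9), (row=2, col=2), (row=2, col=8), (row=3, col=3), (row=3, col=7), (row=4, col=4)
  Distance 5: (row=0, col=1), (row=0, col=9), (row=2, col=1), (row=2, col=9), (row=3, col=2), (row=3, col=8), (row=4, col=5), (row=5, col=4)
  Distance 6: (row=0, col=0), (row=2, col=0), (row=3, col=9), (row=4, col=2), (row=4, col=6), (row=4, col=8), (row=5, col=3), (row=5, col=5), (row=6, col=4)
  Distance 7: (row=3, col=0), (row=4, col=1), (row=4, col=9), (row=5, col=2), (row=5, col=6), (row=5, col=8), (row=6, col=3), (row=6, col=5), (row=7, col=4)
  Distance 8: (row=4, col=0), (row=5, col=7), (row=5, col=9), (row=6, col=2), (row=6, col=6), (row=6, col=8), (row=7, col=5)
  Distance 9: (row=5, col=0), (row=6, col=1), (row=6, col=7), (row=6, col=9), (row=7, col=2), (row=7, col=6), (row=7, col=8)
  Distance 10: (row=6, col=0), (row=7, col=1), (row=7, col=7), (row=7, col=9)
  Distance 11: (row=7, col=0)
Total reachable: 71 (grid has 71 open cells total)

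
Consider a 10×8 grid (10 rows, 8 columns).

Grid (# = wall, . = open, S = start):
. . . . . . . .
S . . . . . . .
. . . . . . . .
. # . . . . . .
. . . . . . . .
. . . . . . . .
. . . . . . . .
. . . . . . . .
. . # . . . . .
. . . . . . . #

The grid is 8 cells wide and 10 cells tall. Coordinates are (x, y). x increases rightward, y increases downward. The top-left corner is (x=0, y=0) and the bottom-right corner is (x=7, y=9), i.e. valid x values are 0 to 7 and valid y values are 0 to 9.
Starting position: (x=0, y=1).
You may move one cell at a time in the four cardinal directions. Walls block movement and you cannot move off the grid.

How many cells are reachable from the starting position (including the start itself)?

BFS flood-fill from (x=0, y=1):
  Distance 0: (x=0, y=1)
  Distance 1: (x=0, y=0), (x=1, y=1), (x=0, y=2)
  Distance 2: (x=1, y=0), (x=2, y=1), (x=1, y=2), (x=0, y=3)
  Distance 3: (x=2, y=0), (x=3, y=1), (x=2, y=2), (x=0, y=4)
  Distance 4: (x=3, y=0), (x=4, y=1), (x=3, y=2), (x=2, y=3), (x=1, y=4), (x=0, y=5)
  Distance 5: (x=4, y=0), (x=5, y=1), (x=4, y=2), (x=3, y=3), (x=2, y=4), (x=1, y=5), (x=0, y=6)
  Distance 6: (x=5, y=0), (x=6, y=1), (x=5, y=2), (x=4, y=3), (x=3, y=4), (x=2, y=5), (x=1, y=6), (x=0, y=7)
  Distance 7: (x=6, y=0), (x=7, y=1), (x=6, y=2), (x=5, y=3), (x=4, y=4), (x=3, y=5), (x=2, y=6), (x=1, y=7), (x=0, y=8)
  Distance 8: (x=7, y=0), (x=7, y=2), (x=6, y=3), (x=5, y=4), (x=4, y=5), (x=3, y=6), (x=2, y=7), (x=1, y=8), (x=0, y=9)
  Distance 9: (x=7, y=3), (x=6, y=4), (x=5, y=5), (x=4, y=6), (x=3, y=7), (x=1, y=9)
  Distance 10: (x=7, y=4), (x=6, y=5), (x=5, y=6), (x=4, y=7), (x=3, y=8), (x=2, y=9)
  Distance 11: (x=7, y=5), (x=6, y=6), (x=5, y=7), (x=4, y=8), (x=3, y=9)
  Distance 12: (x=7, y=6), (x=6, y=7), (x=5, y=8), (x=4, y=9)
  Distance 13: (x=7, y=7), (x=6, y=8), (x=5, y=9)
  Distance 14: (x=7, y=8), (x=6, y=9)
Total reachable: 77 (grid has 77 open cells total)

Answer: Reachable cells: 77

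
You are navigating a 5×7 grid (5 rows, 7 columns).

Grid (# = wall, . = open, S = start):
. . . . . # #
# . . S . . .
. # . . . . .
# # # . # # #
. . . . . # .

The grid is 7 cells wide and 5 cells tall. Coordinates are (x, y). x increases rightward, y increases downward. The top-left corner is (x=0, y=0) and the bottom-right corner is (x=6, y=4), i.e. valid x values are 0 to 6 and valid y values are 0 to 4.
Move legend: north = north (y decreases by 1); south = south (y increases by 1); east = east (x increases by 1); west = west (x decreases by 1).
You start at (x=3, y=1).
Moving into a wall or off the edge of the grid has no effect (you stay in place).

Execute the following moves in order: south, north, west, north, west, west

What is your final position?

Answer: Final position: (x=0, y=0)

Derivation:
Start: (x=3, y=1)
  south (south): (x=3, y=1) -> (x=3, y=2)
  north (north): (x=3, y=2) -> (x=3, y=1)
  west (west): (x=3, y=1) -> (x=2, y=1)
  north (north): (x=2, y=1) -> (x=2, y=0)
  west (west): (x=2, y=0) -> (x=1, y=0)
  west (west): (x=1, y=0) -> (x=0, y=0)
Final: (x=0, y=0)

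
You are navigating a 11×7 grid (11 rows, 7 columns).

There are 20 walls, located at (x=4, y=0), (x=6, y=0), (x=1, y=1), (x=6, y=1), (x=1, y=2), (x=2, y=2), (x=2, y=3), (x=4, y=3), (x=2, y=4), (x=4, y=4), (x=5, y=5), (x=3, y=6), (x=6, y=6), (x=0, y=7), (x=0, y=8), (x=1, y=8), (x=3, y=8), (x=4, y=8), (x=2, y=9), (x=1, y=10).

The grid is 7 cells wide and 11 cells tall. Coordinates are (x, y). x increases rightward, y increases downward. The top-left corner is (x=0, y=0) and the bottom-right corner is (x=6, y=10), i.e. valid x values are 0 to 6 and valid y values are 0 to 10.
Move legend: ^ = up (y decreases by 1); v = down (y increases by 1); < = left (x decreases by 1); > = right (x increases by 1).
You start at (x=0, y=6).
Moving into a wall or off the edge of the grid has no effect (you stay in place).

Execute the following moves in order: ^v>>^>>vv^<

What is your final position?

Answer: Final position: (x=4, y=6)

Derivation:
Start: (x=0, y=6)
  ^ (up): (x=0, y=6) -> (x=0, y=5)
  v (down): (x=0, y=5) -> (x=0, y=6)
  > (right): (x=0, y=6) -> (x=1, y=6)
  > (right): (x=1, y=6) -> (x=2, y=6)
  ^ (up): (x=2, y=6) -> (x=2, y=5)
  > (right): (x=2, y=5) -> (x=3, y=5)
  > (right): (x=3, y=5) -> (x=4, y=5)
  v (down): (x=4, y=5) -> (x=4, y=6)
  v (down): (x=4, y=6) -> (x=4, y=7)
  ^ (up): (x=4, y=7) -> (x=4, y=6)
  < (left): blocked, stay at (x=4, y=6)
Final: (x=4, y=6)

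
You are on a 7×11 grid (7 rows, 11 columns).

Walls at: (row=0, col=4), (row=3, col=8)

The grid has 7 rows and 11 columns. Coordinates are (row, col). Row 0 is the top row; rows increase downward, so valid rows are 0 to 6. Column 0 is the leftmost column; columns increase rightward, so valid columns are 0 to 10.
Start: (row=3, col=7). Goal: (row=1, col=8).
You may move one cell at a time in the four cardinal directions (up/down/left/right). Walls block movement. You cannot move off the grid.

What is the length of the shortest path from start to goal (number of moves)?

Answer: Shortest path length: 3

Derivation:
BFS from (row=3, col=7) until reaching (row=1, col=8):
  Distance 0: (row=3, col=7)
  Distance 1: (row=2, col=7), (row=3, col=6), (row=4, col=7)
  Distance 2: (row=1, col=7), (row=2, col=6), (row=2, col=8), (row=3, col=5), (row=4, col=6), (row=4, col=8), (row=5, col=7)
  Distance 3: (row=0, col=7), (row=1, col=6), (row=1, col=8), (row=2, col=5), (row=2, col=9), (row=3, col=4), (row=4, col=5), (row=4, col=9), (row=5, col=6), (row=5, col=8), (row=6, col=7)  <- goal reached here
One shortest path (3 moves): (row=3, col=7) -> (row=2, col=7) -> (row=2, col=8) -> (row=1, col=8)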